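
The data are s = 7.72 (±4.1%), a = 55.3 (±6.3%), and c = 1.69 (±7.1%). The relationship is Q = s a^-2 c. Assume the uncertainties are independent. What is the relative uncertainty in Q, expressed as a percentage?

For a monomial Q ∝ s, a^-2, c, fractional errors add in quadrature:
  (1·δs/s)² = (1×0.0410)² = 0.00168;  (-2·δa/a)² = (-2×0.0630)² = 0.0159;  (1·δc/c)² = (1×0.0710)² = 0.00504
δQ/Q = √(0.0226) = 0.150

15.0%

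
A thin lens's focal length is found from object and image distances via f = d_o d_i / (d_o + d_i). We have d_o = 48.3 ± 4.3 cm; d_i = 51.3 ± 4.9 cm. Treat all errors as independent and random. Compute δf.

1.62 cm

∂f/∂d_o = (d_i/(d_o+d_i))² = 0.265;  ∂f/∂d_i = (d_o/(d_o+d_i))² = 0.235
δf = √((∂f/∂d_o · δd_o)² + (∂f/∂d_i · δd_i)²) = √(1.30 + 1.33) = 1.62 cm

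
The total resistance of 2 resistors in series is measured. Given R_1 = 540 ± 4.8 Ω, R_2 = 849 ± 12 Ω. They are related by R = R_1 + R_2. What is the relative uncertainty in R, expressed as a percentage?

Absolute uncertainties add in quadrature for a linear combination:
  (δR_1)² = 23.0;  (δR_2)² = 144
δR = √(167) = 12.9 Ω
R = 1390 Ω, so δR/R = 12.9/1390 = 0.00930.

0.930%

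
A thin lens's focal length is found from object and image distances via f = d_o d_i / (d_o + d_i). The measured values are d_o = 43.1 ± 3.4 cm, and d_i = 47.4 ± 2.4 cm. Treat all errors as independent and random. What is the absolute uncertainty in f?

∂f/∂d_o = (d_i/(d_o+d_i))² = 0.274;  ∂f/∂d_i = (d_o/(d_o+d_i))² = 0.227
δf = √((∂f/∂d_o · δd_o)² + (∂f/∂d_i · δd_i)²) = √(0.870 + 0.296) = 1.08 cm

1.08 cm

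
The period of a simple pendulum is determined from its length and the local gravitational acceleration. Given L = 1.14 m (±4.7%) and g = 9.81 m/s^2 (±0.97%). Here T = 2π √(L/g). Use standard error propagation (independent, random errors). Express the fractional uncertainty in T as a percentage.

Since T is a product/quotient, work with relative uncertainties:
  (½·δL/L)² = (0.5×0.0470)² = 0.000552;  (−½·δg/g)² = (-0.5×0.00970)² = 2.35e-05
δT/T = √(0.000576) = 0.0240

2.40%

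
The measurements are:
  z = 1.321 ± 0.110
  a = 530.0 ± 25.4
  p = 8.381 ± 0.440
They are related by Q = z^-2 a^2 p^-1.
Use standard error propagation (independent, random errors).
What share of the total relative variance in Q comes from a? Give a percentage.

(δQ/Q)² = (-2·δz/z)² + (2·δa/a)² + (-1·δp/p)²
  z term: (-2×0.0833)² = 0.0277
  a term: (2×0.0479)² = 0.00919
  p term: (-1×0.0525)² = 0.00276
Total = 0.0397. Share from a = 0.00919/0.0397 = 0.232.

23.2%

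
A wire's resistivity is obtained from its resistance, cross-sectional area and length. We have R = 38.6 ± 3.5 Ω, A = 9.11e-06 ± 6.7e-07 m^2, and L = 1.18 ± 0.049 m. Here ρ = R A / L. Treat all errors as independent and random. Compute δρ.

3.69e-05 Ω·m

Relative error in a monomial: (δρ/ρ)² = Σ (nᵢ · δxᵢ/xᵢ)².
  (1·δR/R)² = (1×0.0907)² = 0.00822;  (1·δA/A)² = (1×0.0735)² = 0.00541;  (-1·δL/L)² = (-1×0.0415)² = 0.00172
δρ/ρ = √(0.0154) = 0.124
ρ = 0.000298 Ω·m, so δρ = 0.124 × 0.000298 = 3.69e-05 Ω·m.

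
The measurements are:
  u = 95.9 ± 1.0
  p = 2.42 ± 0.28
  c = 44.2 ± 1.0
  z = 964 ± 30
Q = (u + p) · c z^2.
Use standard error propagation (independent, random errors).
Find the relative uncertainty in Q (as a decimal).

Let w = u + p = 98.3. δw = √(δu² + δp²) = √(1.00 + 0.0784) = 1.04, so δw/w = 0.0106.
Q is then a monomial in w, c, z:
δQ/Q = √((δw/w)² + (1·δc/c)² + (2·δz/z)²) = √(0.000112 + 0.000512 + 0.00387) = 0.0671

0.0671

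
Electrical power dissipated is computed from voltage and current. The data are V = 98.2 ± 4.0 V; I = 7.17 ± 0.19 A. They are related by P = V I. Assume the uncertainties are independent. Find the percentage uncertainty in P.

4.86%

Since P is a product/quotient, work with relative uncertainties:
  (1·δV/V)² = (1×0.0407)² = 0.00166;  (1·δI/I)² = (1×0.0265)² = 0.000702
δP/P = √(0.00236) = 0.0486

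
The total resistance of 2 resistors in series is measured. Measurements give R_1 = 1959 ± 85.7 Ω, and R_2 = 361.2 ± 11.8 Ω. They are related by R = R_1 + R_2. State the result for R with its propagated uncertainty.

2320 ± 86.5 Ω

Absolute uncertainties add in quadrature for a linear combination:
  (δR_1)² = 7340;  (δR_2)² = 139
δR = √(7480) = 86.5 Ω
R = 2320 Ω.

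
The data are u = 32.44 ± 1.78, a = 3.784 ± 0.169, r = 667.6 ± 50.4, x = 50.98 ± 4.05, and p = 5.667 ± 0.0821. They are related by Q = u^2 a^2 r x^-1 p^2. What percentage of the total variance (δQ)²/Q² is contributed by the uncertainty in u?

36.6%

(δQ/Q)² = (2·δu/u)² + (2·δa/a)² + (1·δr/r)² + (-1·δx/x)² + (2·δp/p)²
  u term: (2×0.0549)² = 0.0120
  a term: (2×0.0447)² = 0.00798
  r term: (1×0.0755)² = 0.00570
  x term: (-1×0.0794)² = 0.00631
  p term: (2×0.0145)² = 0.000840
Total = 0.0329. Share from u = 0.0120/0.0329 = 0.366.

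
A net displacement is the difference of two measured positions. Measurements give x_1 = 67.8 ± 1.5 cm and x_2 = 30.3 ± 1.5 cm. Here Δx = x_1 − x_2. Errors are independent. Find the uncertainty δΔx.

2.12 cm

Sums and differences: (δΔx)² = Σ (cᵢ δxᵢ)².
  (δx_1)² = 2.25;  (δx_2)² = 2.25
δΔx = √(4.50) = 2.12 cm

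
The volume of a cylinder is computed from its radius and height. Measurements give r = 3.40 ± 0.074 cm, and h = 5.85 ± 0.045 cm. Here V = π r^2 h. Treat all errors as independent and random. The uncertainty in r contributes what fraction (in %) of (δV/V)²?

(δV/V)² = (2·δr/r)² + (1·δh/h)²
  r term: (2×0.0218)² = 0.00189
  h term: (1×0.00769)² = 5.92e-05
Total = 0.00195. Share from r = 0.00189/0.00195 = 0.970.

97.0%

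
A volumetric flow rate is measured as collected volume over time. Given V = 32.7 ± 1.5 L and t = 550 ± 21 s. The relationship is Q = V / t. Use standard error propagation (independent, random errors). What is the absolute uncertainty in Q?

0.00355 L/s

Each factor contributes (exponent × relative error)² to (δQ/Q)²:
  (1·δV/V)² = (1×0.0459)² = 0.00210;  (-1·δt/t)² = (-1×0.0382)² = 0.00146
δQ/Q = √(0.00356) = 0.0597
Q = 0.0595 L/s, so δQ = 0.0597 × 0.0595 = 0.00355 L/s.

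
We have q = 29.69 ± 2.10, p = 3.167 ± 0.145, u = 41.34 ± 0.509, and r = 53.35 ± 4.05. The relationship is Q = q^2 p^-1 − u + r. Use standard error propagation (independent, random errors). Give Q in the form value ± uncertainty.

Let w = q^2·p^-1 = 278.3. δw/w = √((2·δq/q)² + (-1·δp/p)²) = √(0.0200 + 0.00210) = 0.149, so δw = 41.4.
Q = w − u + r: δQ = √(δw² + δu² + δr²) = √(1710 + 0.259 + 16.4) = 41.6
Q = 290.3.

290.3 ± 41.6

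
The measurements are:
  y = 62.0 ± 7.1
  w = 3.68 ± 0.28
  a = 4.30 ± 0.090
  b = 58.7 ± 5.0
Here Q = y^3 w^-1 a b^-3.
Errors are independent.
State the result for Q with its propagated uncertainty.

Products/powers → add relative errors in quadrature, weighted by exponent:
  (3·δy/y)² = (3×0.115)² = 0.118;  (-1·δw/w)² = (-1×0.0761)² = 0.00579;  (1·δa/a)² = (1×0.0209)² = 0.000438;  (-3·δb/b)² = (-3×0.0852)² = 0.0653
δQ/Q = √(0.190) = 0.435
Q = 1.38, so δQ = 0.435 × 1.38 = 0.599.

1.38 ± 0.599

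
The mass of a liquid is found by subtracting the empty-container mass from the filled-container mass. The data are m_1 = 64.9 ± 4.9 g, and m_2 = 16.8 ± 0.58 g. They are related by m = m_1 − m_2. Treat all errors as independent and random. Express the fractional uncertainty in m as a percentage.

10.3%

For a sum/difference, combine absolute errors in quadrature:
  (δm_1)² = 24.0;  (δm_2)² = 0.336
δm = √(24.3) = 4.93 g
m = 48.1 g, so δm/m = 4.93/48.1 = 0.103.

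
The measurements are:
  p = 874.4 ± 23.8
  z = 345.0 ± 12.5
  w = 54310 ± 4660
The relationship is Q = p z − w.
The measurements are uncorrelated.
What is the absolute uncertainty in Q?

14400

Let h = p·z = 301700. δh/h = √((1·δp/p)² + (1·δz/z)²) = √(0.000741 + 0.00131) = 0.0453, so δh = 13700.
Q = h − w: δQ = √(δh² + δw²) = √(1.87e+08 + 2.17e+07) = 14400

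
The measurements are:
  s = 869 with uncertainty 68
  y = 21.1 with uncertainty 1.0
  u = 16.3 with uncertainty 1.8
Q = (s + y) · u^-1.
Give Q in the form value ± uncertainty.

54.6 ± 7.33

Let w = s + y = 890. δw = √(δs² + δy²) = √(4620 + 1.00) = 68.0, so δw/w = 0.0764.
Q is then a monomial in w, u:
δQ/Q = √((δw/w)² + (-1·δu/u)²) = √(0.00584 + 0.0122) = 0.134
Q = 54.6, so δQ = 0.134 × 54.6 = 7.33.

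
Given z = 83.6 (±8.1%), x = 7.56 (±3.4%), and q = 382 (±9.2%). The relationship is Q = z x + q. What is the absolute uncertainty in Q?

65.7

Let p = z·x = 632. δp/p = √((1·δz/z)² + (1·δx/x)²) = √(0.00656 + 0.00116) = 0.0878, so δp = 55.5.
Q = p + q: δQ = √(δp² + δq²) = √(3080 + 1240) = 65.7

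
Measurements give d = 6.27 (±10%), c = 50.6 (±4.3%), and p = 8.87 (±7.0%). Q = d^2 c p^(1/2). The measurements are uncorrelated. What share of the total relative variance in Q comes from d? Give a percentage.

(δQ/Q)² = (2·δd/d)² + (1·δc/c)² + (½·δp/p)²
  d term: (2×0.100)² = 0.0400
  c term: (1×0.0430)² = 0.00185
  p term: (0.5×0.0700)² = 0.00123
Total = 0.0431. Share from d = 0.0400/0.0431 = 0.929.

92.9%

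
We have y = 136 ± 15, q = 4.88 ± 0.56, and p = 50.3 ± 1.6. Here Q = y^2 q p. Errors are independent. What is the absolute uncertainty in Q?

1.14e+06

Relative error in a monomial: (δQ/Q)² = Σ (nᵢ · δxᵢ/xᵢ)².
  (2·δy/y)² = (2×0.110)² = 0.0487;  (1·δq/q)² = (1×0.115)² = 0.0132;  (1·δp/p)² = (1×0.0318)² = 0.00101
δQ/Q = √(0.0628) = 0.251
Q = 4.54e+06, so δQ = 0.251 × 4.54e+06 = 1.14e+06.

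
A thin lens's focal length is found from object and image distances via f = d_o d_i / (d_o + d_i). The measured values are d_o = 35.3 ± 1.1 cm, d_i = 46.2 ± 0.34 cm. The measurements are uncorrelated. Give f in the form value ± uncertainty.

∂f/∂d_o = (d_i/(d_o+d_i))² = 0.321;  ∂f/∂d_i = (d_o/(d_o+d_i))² = 0.188
δf = √((∂f/∂d_o · δd_o)² + (∂f/∂d_i · δd_i)²) = √(0.125 + 0.00407) = 0.359 cm
f = 20.0 cm.

20.0 ± 0.359 cm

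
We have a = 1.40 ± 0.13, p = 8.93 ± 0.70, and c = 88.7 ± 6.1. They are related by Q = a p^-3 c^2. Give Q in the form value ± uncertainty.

Products/powers → add relative errors in quadrature, weighted by exponent:
  (1·δa/a)² = (1×0.0929)² = 0.00862;  (-3·δp/p)² = (-3×0.0784)² = 0.0553;  (2·δc/c)² = (2×0.0688)² = 0.0189
δQ/Q = √(0.0828) = 0.288
Q = 15.5, so δQ = 0.288 × 15.5 = 4.45.

15.5 ± 4.45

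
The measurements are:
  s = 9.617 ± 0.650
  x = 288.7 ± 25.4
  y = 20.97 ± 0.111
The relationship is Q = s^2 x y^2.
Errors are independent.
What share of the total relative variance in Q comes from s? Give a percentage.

(δQ/Q)² = (2·δs/s)² + (1·δx/x)² + (2·δy/y)²
  s term: (2×0.0676)² = 0.0183
  x term: (1×0.0880)² = 0.00774
  y term: (2×0.00529)² = 0.000112
Total = 0.0261. Share from s = 0.0183/0.0261 = 0.699.

69.9%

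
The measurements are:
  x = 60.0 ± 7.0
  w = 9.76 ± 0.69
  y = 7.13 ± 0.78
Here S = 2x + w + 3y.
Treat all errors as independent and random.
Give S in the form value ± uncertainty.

151 ± 14.2

S is a linear combination, so absolute uncertainties add in quadrature:
  (2·δx)² = 196;  (δw)² = 0.476;  (3·δy)² = 5.48
δS = √(202) = 14.2
S = 151.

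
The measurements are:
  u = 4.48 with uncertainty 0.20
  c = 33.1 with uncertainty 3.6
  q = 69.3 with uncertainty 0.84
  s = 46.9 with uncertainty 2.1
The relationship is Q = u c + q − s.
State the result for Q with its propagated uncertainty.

Let p = u·c = 148. δp/p = √((1·δu/u)² + (1·δc/c)²) = √(0.00199 + 0.0118) = 0.118, so δp = 17.4.
Q = p + q − s: δQ = √(δp² + δq² + δs²) = √(304 + 0.706 + 4.41) = 17.6
Q = 171.

171 ± 17.6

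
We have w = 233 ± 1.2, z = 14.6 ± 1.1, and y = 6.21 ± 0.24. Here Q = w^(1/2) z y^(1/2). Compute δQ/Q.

Q is a product of powers, so relative uncertainties combine in quadrature:
  (½·δw/w)² = (0.5×0.00515)² = 6.63e-06;  (1·δz/z)² = (1×0.0753)² = 0.00568;  (½·δy/y)² = (0.5×0.0386)² = 0.000373
δQ/Q = √(0.00606) = 0.0778

0.0778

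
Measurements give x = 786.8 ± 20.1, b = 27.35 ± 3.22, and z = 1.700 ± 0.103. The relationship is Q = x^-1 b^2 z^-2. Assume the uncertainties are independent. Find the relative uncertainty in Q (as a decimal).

0.266

For a monomial Q ∝ x^-1, b^2, z^-2, fractional errors add in quadrature:
  (-1·δx/x)² = (-1×0.0255)² = 0.000653;  (2·δb/b)² = (2×0.118)² = 0.0554;  (-2·δz/z)² = (-2×0.0606)² = 0.0147
δQ/Q = √(0.0708) = 0.266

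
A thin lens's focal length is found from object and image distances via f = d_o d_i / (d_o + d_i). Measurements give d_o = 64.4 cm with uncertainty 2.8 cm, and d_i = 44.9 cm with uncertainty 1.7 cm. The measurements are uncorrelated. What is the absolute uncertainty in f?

0.756 cm

∂f/∂d_o = (d_i/(d_o+d_i))² = 0.169;  ∂f/∂d_i = (d_o/(d_o+d_i))² = 0.347
δf = √((∂f/∂d_o · δd_o)² + (∂f/∂d_i · δd_i)²) = √(0.223 + 0.348) = 0.756 cm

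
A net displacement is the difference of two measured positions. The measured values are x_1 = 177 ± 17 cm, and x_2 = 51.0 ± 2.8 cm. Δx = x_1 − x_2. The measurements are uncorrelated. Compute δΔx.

17.2 cm

Absolute uncertainties add in quadrature for a linear combination:
  (δx_1)² = 289;  (δx_2)² = 7.84
δΔx = √(297) = 17.2 cm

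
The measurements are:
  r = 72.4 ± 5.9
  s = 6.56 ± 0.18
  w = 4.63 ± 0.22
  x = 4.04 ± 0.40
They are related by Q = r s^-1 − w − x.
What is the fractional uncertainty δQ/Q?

Let p = r·s^-1 = 11.0. δp/p = √((1·δr/r)² + (-1·δs/s)²) = √(0.00664 + 0.000753) = 0.0860, so δp = 0.949.
Q = p − w − x: δQ = √(δp² + δw² + δx²) = √(0.901 + 0.0484 + 0.160) = 1.05
Q = 2.37, so δQ/Q = 1.05/2.37 = 0.445.

0.445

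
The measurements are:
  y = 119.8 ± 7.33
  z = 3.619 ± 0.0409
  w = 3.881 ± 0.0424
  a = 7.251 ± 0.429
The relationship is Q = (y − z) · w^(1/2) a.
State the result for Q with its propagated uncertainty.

1660 ± 144

Let u = y − z = 116.2. δu = √(δy² + δz²) = √(53.7 + 0.00167) = 7.33, so δu/u = 0.0631.
Q is then a monomial in u, w, a:
δQ/Q = √((δu/u)² + (½·δw/w)² + (1·δa/a)²) = √(0.00398 + 2.98e-05 + 0.00350) = 0.0867
Q = 1660, so δQ = 0.0867 × 1660 = 144.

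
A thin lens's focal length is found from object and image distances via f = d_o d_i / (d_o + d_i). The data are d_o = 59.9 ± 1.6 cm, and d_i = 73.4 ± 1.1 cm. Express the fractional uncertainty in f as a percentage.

∂f/∂d_o = (d_i/(d_o+d_i))² = 0.303;  ∂f/∂d_i = (d_o/(d_o+d_i))² = 0.202
δf = √((∂f/∂d_o · δd_o)² + (∂f/∂d_i · δd_i)²) = √(0.235 + 0.0493) = 0.534 cm
f = 33.0 cm, so δf/f = 0.534/33.0 = 0.0162.

1.62%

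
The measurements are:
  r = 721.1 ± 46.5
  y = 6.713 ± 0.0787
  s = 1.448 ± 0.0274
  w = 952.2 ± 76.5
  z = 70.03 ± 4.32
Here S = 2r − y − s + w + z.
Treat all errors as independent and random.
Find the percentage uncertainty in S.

4.91%

Sums and differences: (δS)² = Σ (cᵢ δxᵢ)².
  (2·δr)² = 8650;  (δy)² = 0.00619;  (δs)² = 0.000751;  (δw)² = 5850;  (δz)² = 18.7
δS = √(14500) = 120
S = 2456, so δS/S = 120/2456 = 0.0491.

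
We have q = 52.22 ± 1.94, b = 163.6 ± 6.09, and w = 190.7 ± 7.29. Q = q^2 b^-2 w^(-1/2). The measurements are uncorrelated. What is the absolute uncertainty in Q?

0.000789

For a monomial Q ∝ q^2, b^-2, w^(-1/2), fractional errors add in quadrature:
  (2·δq/q)² = (2×0.0372)² = 0.00552;  (-2·δb/b)² = (-2×0.0372)² = 0.00554;  (−½·δw/w)² = (-0.5×0.0382)² = 0.000365
δQ/Q = √(0.0114) = 0.107
Q = 0.007378, so δQ = 0.107 × 0.007378 = 0.000789.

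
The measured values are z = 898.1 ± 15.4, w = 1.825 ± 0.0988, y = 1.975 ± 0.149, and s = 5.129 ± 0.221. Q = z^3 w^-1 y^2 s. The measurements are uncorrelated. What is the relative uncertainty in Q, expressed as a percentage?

For a monomial Q ∝ z^3, w^-1, y^2, s, fractional errors add in quadrature:
  (3·δz/z)² = (3×0.0171)² = 0.00265;  (-1·δw/w)² = (-1×0.0541)² = 0.00293;  (2·δy/y)² = (2×0.0754)² = 0.0228;  (1·δs/s)² = (1×0.0431)² = 0.00186
δQ/Q = √(0.0302) = 0.174

17.4%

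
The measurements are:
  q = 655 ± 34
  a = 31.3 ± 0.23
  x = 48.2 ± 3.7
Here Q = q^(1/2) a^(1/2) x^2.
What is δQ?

51800

Products/powers → add relative errors in quadrature, weighted by exponent:
  (½·δq/q)² = (0.5×0.0519)² = 0.000674;  (½·δa/a)² = (0.5×0.00735)² = 1.35e-05;  (2·δx/x)² = (2×0.0768)² = 0.0236
δQ/Q = √(0.0243) = 0.156
Q = 3.33e+05, so δQ = 0.156 × 3.33e+05 = 51800.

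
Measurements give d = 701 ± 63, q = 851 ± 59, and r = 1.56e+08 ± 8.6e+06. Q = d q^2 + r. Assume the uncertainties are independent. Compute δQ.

Let p = d·q^2 = 5.08e+08. δp/p = √((1·δd/d)² + (2·δq/q)²) = √(0.00808 + 0.0192) = 0.165, so δp = 8.39e+07.
Q = p + r: δQ = √(δp² + δr²) = √(7.04e+15 + 7.4e+13) = 8.43e+07

8.43e+07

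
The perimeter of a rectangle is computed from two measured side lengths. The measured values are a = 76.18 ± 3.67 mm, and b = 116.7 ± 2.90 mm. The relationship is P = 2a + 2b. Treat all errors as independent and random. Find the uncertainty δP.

9.35 mm

Absolute uncertainties add in quadrature for a linear combination:
  (2·δa)² = 53.9;  (2·δb)² = 33.6
δP = √(87.5) = 9.35 mm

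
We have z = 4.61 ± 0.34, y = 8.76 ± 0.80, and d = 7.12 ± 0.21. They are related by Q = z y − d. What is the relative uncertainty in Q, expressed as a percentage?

Let p = z·y = 40.4. δp/p = √((1·δz/z)² + (1·δy/y)²) = √(0.00544 + 0.00834) = 0.117, so δp = 4.74.
Q = p − d: δQ = √(δp² + δd²) = √(22.5 + 0.0441) = 4.75
Q = 33.3, so δQ/Q = 4.75/33.3 = 0.143.

14.3%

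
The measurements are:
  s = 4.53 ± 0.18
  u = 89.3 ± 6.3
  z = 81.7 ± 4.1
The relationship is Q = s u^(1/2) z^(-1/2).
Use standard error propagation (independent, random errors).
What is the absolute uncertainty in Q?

Relative error in a monomial: (δQ/Q)² = Σ (nᵢ · δxᵢ/xᵢ)².
  (1·δs/s)² = (1×0.0397)² = 0.00158;  (½·δu/u)² = (0.5×0.0705)² = 0.00124;  (−½·δz/z)² = (-0.5×0.0502)² = 0.000630
δQ/Q = √(0.00345) = 0.0588
Q = 4.74, so δQ = 0.0588 × 4.74 = 0.278.

0.278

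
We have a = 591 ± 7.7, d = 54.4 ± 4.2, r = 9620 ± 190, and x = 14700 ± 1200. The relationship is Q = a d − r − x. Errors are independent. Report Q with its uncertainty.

Let p = a·d = 32200. δp/p = √((1·δa/a)² + (1·δd/d)²) = √(0.000170 + 0.00596) = 0.0783, so δp = 2520.
Q = p − r − x: δQ = √(δp² + δr² + δx²) = √(6.34e+06 + 36100 + 1.44e+06) = 2800
Q = 7830.

7830 ± 2800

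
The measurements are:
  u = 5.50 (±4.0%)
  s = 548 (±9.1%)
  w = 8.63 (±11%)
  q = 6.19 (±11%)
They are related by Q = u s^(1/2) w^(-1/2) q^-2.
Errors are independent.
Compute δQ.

0.268

Products/powers → add relative errors in quadrature, weighted by exponent:
  (1·δu/u)² = (1×0.0400)² = 0.00160;  (½·δs/s)² = (0.5×0.0910)² = 0.00207;  (−½·δw/w)² = (-0.5×0.110)² = 0.00302;  (-2·δq/q)² = (-2×0.110)² = 0.0484
δQ/Q = √(0.0551) = 0.235
Q = 1.14, so δQ = 0.235 × 1.14 = 0.268.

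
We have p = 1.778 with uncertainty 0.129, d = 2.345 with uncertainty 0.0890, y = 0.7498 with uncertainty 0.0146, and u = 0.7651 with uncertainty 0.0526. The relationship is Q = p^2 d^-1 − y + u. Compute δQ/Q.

Let w = p^2·d^-1 = 1.348. δw/w = √((2·δp/p)² + (-1·δd/d)²) = √(0.0211 + 0.00144) = 0.150, so δw = 0.202.
Q = w − y + u: δQ = √(δw² + δy² + δu²) = √(0.0409 + 0.000213 + 0.00277) = 0.209
Q = 1.363, so δQ/Q = 0.209/1.363 = 0.154.

0.154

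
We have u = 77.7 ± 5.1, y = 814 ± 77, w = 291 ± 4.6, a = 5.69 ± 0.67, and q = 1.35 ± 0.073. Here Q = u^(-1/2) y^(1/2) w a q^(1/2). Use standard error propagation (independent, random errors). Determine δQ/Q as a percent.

13.5%

Each factor contributes (exponent × relative error)² to (δQ/Q)²:
  (−½·δu/u)² = (-0.5×0.0656)² = 0.00108;  (½·δy/y)² = (0.5×0.0946)² = 0.00224;  (1·δw/w)² = (1×0.0158)² = 0.000250;  (1·δa/a)² = (1×0.118)² = 0.0139;  (½·δq/q)² = (0.5×0.0541)² = 0.000731
δQ/Q = √(0.0182) = 0.135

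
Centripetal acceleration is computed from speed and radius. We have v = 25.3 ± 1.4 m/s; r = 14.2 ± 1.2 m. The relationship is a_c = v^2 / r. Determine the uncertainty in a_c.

Since a_c is a product/quotient, work with relative uncertainties:
  (2·δv/v)² = (2×0.0553)² = 0.0122;  (-1·δr/r)² = (-1×0.0845)² = 0.00714
δa_c/a_c = √(0.0194) = 0.139
a_c = 45.1 m/s^2, so δa_c = 0.139 × 45.1 = 6.28 m/s^2.

6.28 m/s^2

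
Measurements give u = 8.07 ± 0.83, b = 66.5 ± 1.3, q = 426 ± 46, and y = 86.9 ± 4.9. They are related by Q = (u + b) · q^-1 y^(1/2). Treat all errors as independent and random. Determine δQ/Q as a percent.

Let w = u + b = 74.6. δw = √(δu² + δb²) = √(0.689 + 1.69) = 1.54, so δw/w = 0.0207.
Q is then a monomial in w, q, y:
δQ/Q = √((δw/w)² + (-1·δq/q)² + (½·δy/y)²) = √(0.000428 + 0.0117 + 0.000795) = 0.114

11.4%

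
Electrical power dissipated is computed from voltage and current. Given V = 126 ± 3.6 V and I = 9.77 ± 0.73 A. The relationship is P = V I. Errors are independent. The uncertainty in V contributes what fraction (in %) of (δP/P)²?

12.8%

(δP/P)² = (1·δV/V)² + (1·δI/I)²
  V term: (1×0.0286)² = 0.000816
  I term: (1×0.0747)² = 0.00558
Total = 0.00640. Share from V = 0.000816/0.00640 = 0.128.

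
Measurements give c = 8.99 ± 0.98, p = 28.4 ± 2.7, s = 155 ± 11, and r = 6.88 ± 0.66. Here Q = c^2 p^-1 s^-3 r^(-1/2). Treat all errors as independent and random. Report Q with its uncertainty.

(2.91 ± 0.940) × 10^-7

Relative error in a monomial: (δQ/Q)² = Σ (nᵢ · δxᵢ/xᵢ)².
  (2·δc/c)² = (2×0.109)² = 0.0475;  (-1·δp/p)² = (-1×0.0951)² = 0.00904;  (-3·δs/s)² = (-3×0.0710)² = 0.0453;  (−½·δr/r)² = (-0.5×0.0959)² = 0.00230
δQ/Q = √(0.104) = 0.323
Q = 2.91e-07, so δQ = 0.323 × 2.91e-07 = 9.4e-08.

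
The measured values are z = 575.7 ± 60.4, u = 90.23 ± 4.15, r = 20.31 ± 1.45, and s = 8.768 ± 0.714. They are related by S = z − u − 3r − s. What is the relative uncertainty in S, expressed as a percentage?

Each term contributes (cᵢ δxᵢ)² to (δS)²:
  (δz)² = 3650;  (δu)² = 17.2;  (3·δr)² = 18.9;  (δs)² = 0.510
δS = √(3680) = 60.7
S = 415.8, so δS/S = 60.7/415.8 = 0.146.

14.6%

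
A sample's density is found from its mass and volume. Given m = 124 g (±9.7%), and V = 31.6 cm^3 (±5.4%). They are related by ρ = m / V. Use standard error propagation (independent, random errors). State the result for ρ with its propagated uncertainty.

For a monomial ρ ∝ m, V^-1, fractional errors add in quadrature:
  (1·δm/m)² = (1×0.0970)² = 0.00941;  (-1·δV/V)² = (-1×0.0540)² = 0.00292
δρ/ρ = √(0.0123) = 0.111
ρ = 3.92 g/cm^3, so δρ = 0.111 × 3.92 = 0.436 g/cm^3.

3.92 ± 0.436 g/cm^3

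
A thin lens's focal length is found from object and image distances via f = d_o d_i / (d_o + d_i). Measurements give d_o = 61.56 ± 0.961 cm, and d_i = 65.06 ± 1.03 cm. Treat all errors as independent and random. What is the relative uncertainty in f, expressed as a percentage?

∂f/∂d_o = (d_i/(d_o+d_i))² = 0.264;  ∂f/∂d_i = (d_o/(d_o+d_i))² = 0.236
δf = √((∂f/∂d_o · δd_o)² + (∂f/∂d_i · δd_i)²) = √(0.0644 + 0.0593) = 0.352 cm
f = 31.63 cm, so δf/f = 0.352/31.63 = 0.0111.

1.11%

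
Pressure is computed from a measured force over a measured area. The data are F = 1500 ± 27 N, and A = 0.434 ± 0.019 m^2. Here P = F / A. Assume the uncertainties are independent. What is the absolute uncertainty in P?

164 Pa

P is a product of powers, so relative uncertainties combine in quadrature:
  (1·δF/F)² = (1×0.0180)² = 0.000324;  (-1·δA/A)² = (-1×0.0438)² = 0.00192
δP/P = √(0.00224) = 0.0473
P = 3460 Pa, so δP = 0.0473 × 3460 = 164 Pa.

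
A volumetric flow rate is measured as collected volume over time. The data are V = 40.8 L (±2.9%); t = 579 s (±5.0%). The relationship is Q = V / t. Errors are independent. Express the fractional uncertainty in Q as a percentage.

5.78%

For a monomial Q ∝ V, t^-1, fractional errors add in quadrature:
  (1·δV/V)² = (1×0.0290)² = 0.000841;  (-1·δt/t)² = (-1×0.0500)² = 0.00250
δQ/Q = √(0.00334) = 0.0578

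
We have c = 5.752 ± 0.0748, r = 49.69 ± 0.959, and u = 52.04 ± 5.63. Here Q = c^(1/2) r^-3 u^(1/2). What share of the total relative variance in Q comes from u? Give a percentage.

46.3%

(δQ/Q)² = (½·δc/c)² + (-3·δr/r)² + (½·δu/u)²
  c term: (0.5×0.0130)² = 4.23e-05
  r term: (-3×0.0193)² = 0.00335
  u term: (0.5×0.108)² = 0.00293
Total = 0.00632. Share from u = 0.00293/0.00632 = 0.463.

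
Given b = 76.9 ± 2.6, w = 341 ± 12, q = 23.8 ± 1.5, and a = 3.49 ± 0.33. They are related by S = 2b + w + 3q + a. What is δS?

S is a linear combination, so absolute uncertainties add in quadrature:
  (2·δb)² = 27.0;  (δw)² = 144;  (3·δq)² = 20.2;  (δa)² = 0.109
δS = √(191) = 13.8

13.8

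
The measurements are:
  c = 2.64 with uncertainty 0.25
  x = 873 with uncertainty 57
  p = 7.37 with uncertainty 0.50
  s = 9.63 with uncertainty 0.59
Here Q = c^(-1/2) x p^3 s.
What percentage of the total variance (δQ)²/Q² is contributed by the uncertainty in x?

(δQ/Q)² = (−½·δc/c)² + (1·δx/x)² + (3·δp/p)² + (1·δs/s)²
  c term: (-0.5×0.0947)² = 0.00224
  x term: (1×0.0653)² = 0.00426
  p term: (3×0.0678)² = 0.0414
  s term: (1×0.0613)² = 0.00375
Total = 0.0517. Share from x = 0.00426/0.0517 = 0.0825.

8.25%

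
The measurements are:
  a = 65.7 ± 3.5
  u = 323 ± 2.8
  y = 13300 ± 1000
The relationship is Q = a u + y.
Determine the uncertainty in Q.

Let p = a·u = 21200. δp/p = √((1·δa/a)² + (1·δu/u)²) = √(0.00284 + 7.51e-05) = 0.0540, so δp = 1150.
Q = p + y: δQ = √(δp² + δy²) = √(1.31e+06 + 1e+06) = 1520

1520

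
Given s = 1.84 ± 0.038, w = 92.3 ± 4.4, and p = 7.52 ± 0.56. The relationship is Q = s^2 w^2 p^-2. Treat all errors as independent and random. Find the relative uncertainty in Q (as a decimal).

Q is a product of powers, so relative uncertainties combine in quadrature:
  (2·δs/s)² = (2×0.0207)² = 0.00171;  (2·δw/w)² = (2×0.0477)² = 0.00909;  (-2·δp/p)² = (-2×0.0745)² = 0.0222
δQ/Q = √(0.0330) = 0.182

0.182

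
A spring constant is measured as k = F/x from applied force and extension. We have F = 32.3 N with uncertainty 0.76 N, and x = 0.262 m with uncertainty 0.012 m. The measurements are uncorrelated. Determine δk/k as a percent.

5.15%

Products/powers → add relative errors in quadrature, weighted by exponent:
  (1·δF/F)² = (1×0.0235)² = 0.000554;  (-1·δx/x)² = (-1×0.0458)² = 0.00210
δk/k = √(0.00265) = 0.0515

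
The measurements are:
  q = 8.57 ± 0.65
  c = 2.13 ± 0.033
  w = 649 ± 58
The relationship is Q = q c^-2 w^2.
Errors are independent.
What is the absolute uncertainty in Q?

Products/powers → add relative errors in quadrature, weighted by exponent:
  (1·δq/q)² = (1×0.0758)² = 0.00575;  (-2·δc/c)² = (-2×0.0155)² = 0.000960;  (2·δw/w)² = (2×0.0894)² = 0.0319
δQ/Q = √(0.0387) = 0.197
Q = 7.96e+05, so δQ = 0.197 × 7.96e+05 = 1.56e+05.

1.56e+05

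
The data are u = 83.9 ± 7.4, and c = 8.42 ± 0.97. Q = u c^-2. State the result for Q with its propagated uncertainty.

Products/powers → add relative errors in quadrature, weighted by exponent:
  (1·δu/u)² = (1×0.0882)² = 0.00778;  (-2·δc/c)² = (-2×0.115)² = 0.0531
δQ/Q = √(0.0609) = 0.247
Q = 1.18, so δQ = 0.247 × 1.18 = 0.292.

1.18 ± 0.292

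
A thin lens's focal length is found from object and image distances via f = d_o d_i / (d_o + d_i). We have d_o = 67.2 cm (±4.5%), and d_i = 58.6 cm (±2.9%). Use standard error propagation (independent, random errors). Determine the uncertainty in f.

0.816 cm

∂f/∂d_o = (d_i/(d_o+d_i))² = 0.217;  ∂f/∂d_i = (d_o/(d_o+d_i))² = 0.285
δf = √((∂f/∂d_o · δd_o)² + (∂f/∂d_i · δd_i)²) = √(0.431 + 0.235) = 0.816 cm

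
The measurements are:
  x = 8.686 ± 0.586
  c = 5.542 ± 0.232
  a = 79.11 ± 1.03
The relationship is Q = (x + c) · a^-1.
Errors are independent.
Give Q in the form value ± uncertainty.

Let u = x + c = 14.23. δu = √(δx² + δc²) = √(0.343 + 0.0538) = 0.630, so δu/u = 0.0443.
Q is then a monomial in u, a:
δQ/Q = √((δu/u)² + (-1·δa/a)²) = √(0.00196 + 0.000170) = 0.0462
Q = 0.1799, so δQ = 0.0462 × 0.1799 = 0.00830.

0.1799 ± 0.00830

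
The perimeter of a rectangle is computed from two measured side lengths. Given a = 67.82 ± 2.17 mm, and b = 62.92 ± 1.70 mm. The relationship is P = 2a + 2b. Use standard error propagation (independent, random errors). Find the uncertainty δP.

Sums and differences: (δP)² = Σ (cᵢ δxᵢ)².
  (2·δa)² = 18.8;  (2·δb)² = 11.6
δP = √(30.4) = 5.51 mm

5.51 mm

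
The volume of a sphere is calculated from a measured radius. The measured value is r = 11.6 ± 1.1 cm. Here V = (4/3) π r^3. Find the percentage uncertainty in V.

V ∝ r^3, so δV/V = |3| · δr/r = 3 × 0.0948 = 0.284.

28.4%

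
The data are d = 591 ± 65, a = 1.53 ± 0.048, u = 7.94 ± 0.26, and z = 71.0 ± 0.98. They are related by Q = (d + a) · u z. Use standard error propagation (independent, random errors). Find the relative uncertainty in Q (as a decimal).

0.115

Let w = d + a = 593. δw = √(δd² + δa²) = √(4220 + 0.00230) = 65.0, so δw/w = 0.110.
Q is then a monomial in w, u, z:
δQ/Q = √((δw/w)² + (1·δu/u)² + (1·δz/z)²) = √(0.0120 + 0.00107 + 0.000191) = 0.115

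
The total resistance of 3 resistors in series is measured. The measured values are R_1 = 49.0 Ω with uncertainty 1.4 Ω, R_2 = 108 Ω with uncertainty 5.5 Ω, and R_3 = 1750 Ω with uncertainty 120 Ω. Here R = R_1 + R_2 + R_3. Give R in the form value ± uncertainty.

1910 ± 120 Ω

Sums and differences: (δR)² = Σ (cᵢ δxᵢ)².
  (δR_1)² = 1.96;  (δR_2)² = 30.2;  (δR_3)² = 14400
δR = √(14400) = 120 Ω
R = 1910 Ω.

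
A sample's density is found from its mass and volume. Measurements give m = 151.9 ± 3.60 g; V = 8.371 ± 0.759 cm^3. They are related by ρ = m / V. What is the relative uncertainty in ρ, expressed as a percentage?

For a monomial ρ ∝ m, V^-1, fractional errors add in quadrature:
  (1·δm/m)² = (1×0.0237)² = 0.000562;  (-1·δV/V)² = (-1×0.0907)² = 0.00822
δρ/ρ = √(0.00878) = 0.0937

9.37%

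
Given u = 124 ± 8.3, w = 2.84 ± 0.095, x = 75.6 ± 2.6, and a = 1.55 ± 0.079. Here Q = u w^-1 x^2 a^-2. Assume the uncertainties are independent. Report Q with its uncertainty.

Each factor contributes (exponent × relative error)² to (δQ/Q)²:
  (1·δu/u)² = (1×0.0669)² = 0.00448;  (-1·δw/w)² = (-1×0.0335)² = 0.00112;  (2·δx/x)² = (2×0.0344)² = 0.00473;  (-2·δa/a)² = (-2×0.0510)² = 0.0104
δQ/Q = √(0.0207) = 0.144
Q = 1.04e+05, so δQ = 0.144 × 1.04e+05 = 15000.

(1.04 ± 0.150) × 10^5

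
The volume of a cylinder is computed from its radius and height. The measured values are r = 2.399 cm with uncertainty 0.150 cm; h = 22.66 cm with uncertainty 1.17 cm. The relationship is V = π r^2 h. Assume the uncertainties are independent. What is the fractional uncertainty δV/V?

0.135

Products/powers → add relative errors in quadrature, weighted by exponent:
  (2·δr/r)² = (2×0.0625)² = 0.0156;  (1·δh/h)² = (1×0.0516)² = 0.00267
δV/V = √(0.0183) = 0.135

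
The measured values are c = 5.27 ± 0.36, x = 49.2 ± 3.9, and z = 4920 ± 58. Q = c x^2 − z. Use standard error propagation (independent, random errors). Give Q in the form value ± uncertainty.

7840 ± 2200

Let p = c·x^2 = 12800. δp/p = √((1·δc/c)² + (2·δx/x)²) = √(0.00467 + 0.0251) = 0.173, so δp = 2200.
Q = p − z: δQ = √(δp² + δz²) = √(4.85e+06 + 3360) = 2200
Q = 7840.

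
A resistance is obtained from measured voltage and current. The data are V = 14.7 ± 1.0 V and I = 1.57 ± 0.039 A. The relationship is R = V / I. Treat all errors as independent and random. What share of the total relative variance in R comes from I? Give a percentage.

(δR/R)² = (1·δV/V)² + (-1·δI/I)²
  V term: (1×0.0680)² = 0.00463
  I term: (-1×0.0248)² = 0.000617
Total = 0.00524. Share from I = 0.000617/0.00524 = 0.118.

11.8%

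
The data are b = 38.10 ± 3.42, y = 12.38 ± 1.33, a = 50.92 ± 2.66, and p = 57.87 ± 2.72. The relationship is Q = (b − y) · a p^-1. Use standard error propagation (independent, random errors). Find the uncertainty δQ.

3.60

Let u = b − y = 25.72. δu = √(δb² + δy²) = √(11.7 + 1.77) = 3.67, so δu/u = 0.143.
Q is then a monomial in u, a, p:
δQ/Q = √((δu/u)² + (1·δa/a)² + (-1·δp/p)²) = √(0.0204 + 0.00273 + 0.00221) = 0.159
Q = 22.63, so δQ = 0.159 × 22.63 = 3.60.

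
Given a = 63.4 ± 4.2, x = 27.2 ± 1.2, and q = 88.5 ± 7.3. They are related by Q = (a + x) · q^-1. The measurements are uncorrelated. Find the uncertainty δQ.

Let u = a + x = 90.6. δu = √(δa² + δx²) = √(17.6 + 1.44) = 4.37, so δu/u = 0.0482.
Q is then a monomial in u, q:
δQ/Q = √((δu/u)² + (-1·δq/q)²) = √(0.00232 + 0.00680) = 0.0955
Q = 1.02, so δQ = 0.0955 × 1.02 = 0.0978.

0.0978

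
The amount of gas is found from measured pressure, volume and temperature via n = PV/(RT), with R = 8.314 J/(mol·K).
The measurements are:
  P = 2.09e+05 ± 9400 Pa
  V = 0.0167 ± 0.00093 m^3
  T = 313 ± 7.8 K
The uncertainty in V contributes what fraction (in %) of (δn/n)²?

(δn/n)² = (1·δP/P)² + (1·δV/V)² + (-1·δT/T)²
  P term: (1×0.0450)² = 0.00202
  V term: (1×0.0557)² = 0.00310
  T term: (-1×0.0249)² = 0.000621
Total = 0.00575. Share from V = 0.00310/0.00575 = 0.540.

54.0%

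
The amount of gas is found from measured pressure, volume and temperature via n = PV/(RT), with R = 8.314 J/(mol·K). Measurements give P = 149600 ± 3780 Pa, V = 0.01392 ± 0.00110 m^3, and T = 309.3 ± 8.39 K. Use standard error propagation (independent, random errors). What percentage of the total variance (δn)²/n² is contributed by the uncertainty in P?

8.38%

(δn/n)² = (1·δP/P)² + (1·δV/V)² + (-1·δT/T)²
  P term: (1×0.0253)² = 0.000638
  V term: (1×0.0790)² = 0.00624
  T term: (-1×0.0271)² = 0.000736
Total = 0.00762. Share from P = 0.000638/0.00762 = 0.0838.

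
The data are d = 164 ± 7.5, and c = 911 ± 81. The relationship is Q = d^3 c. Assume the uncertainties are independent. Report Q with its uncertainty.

Since Q is a product/quotient, work with relative uncertainties:
  (3·δd/d)² = (3×0.0457)² = 0.0188;  (1·δc/c)² = (1×0.0889)² = 0.00791
δQ/Q = √(0.0267) = 0.163
Q = 4.02e+09, so δQ = 0.163 × 4.02e+09 = 6.57e+08.

(4.02 ± 0.657) × 10^9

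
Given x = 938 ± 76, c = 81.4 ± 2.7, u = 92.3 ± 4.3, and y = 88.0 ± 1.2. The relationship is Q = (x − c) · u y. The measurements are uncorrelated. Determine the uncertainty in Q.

7.04e+05

Let w = x − c = 857. δw = √(δx² + δc²) = √(5780 + 7.29) = 76.0, so δw/w = 0.0888.
Q is then a monomial in w, u, y:
δQ/Q = √((δw/w)² + (1·δu/u)² + (1·δy/y)²) = √(0.00788 + 0.00217 + 0.000186) = 0.101
Q = 6.96e+06, so δQ = 0.101 × 6.96e+06 = 7.04e+05.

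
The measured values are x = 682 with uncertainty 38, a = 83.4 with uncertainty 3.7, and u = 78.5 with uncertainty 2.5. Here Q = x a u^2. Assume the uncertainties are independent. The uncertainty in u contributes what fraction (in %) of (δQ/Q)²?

44.4%

(δQ/Q)² = (1·δx/x)² + (1·δa/a)² + (2·δu/u)²
  x term: (1×0.0557)² = 0.00310
  a term: (1×0.0444)² = 0.00197
  u term: (2×0.0318)² = 0.00406
Total = 0.00913. Share from u = 0.00406/0.00913 = 0.444.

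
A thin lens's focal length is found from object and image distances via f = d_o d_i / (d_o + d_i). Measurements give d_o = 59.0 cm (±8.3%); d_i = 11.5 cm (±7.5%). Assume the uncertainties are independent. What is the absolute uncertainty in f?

0.618 cm

∂f/∂d_o = (d_i/(d_o+d_i))² = 0.0266;  ∂f/∂d_i = (d_o/(d_o+d_i))² = 0.700
δf = √((∂f/∂d_o · δd_o)² + (∂f/∂d_i · δd_i)²) = √(0.0170 + 0.365) = 0.618 cm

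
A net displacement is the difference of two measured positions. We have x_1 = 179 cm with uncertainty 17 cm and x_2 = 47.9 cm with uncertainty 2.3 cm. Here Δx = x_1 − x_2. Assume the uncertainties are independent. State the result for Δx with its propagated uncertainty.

131 ± 17.2 cm

For a sum/difference, combine absolute errors in quadrature:
  (δx_1)² = 289;  (δx_2)² = 5.29
δΔx = √(294) = 17.2 cm
Δx = 131 cm.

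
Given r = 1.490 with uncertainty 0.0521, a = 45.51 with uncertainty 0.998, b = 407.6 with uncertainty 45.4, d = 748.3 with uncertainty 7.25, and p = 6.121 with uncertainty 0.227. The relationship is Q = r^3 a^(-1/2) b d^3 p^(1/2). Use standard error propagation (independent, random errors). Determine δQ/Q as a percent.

Relative error in a monomial: (δQ/Q)² = Σ (nᵢ · δxᵢ/xᵢ)².
  (3·δr/r)² = (3×0.0350)² = 0.0110;  (−½·δa/a)² = (-0.5×0.0219)² = 0.000120;  (1·δb/b)² = (1×0.111)² = 0.0124;  (3·δd/d)² = (3×0.00969)² = 0.000845;  (½·δp/p)² = (0.5×0.0371)² = 0.000344
δQ/Q = √(0.0247) = 0.157

15.7%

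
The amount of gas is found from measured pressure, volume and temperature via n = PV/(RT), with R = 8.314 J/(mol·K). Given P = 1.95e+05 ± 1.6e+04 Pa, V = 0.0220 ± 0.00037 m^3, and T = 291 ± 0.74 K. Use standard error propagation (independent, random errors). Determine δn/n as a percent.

8.38%

Relative error in a monomial: (δn/n)² = Σ (nᵢ · δxᵢ/xᵢ)².
  (1·δP/P)² = (1×0.0821)² = 0.00673;  (1·δV/V)² = (1×0.0168)² = 0.000283;  (-1·δT/T)² = (-1×0.00254)² = 6.47e-06
δn/n = √(0.00702) = 0.0838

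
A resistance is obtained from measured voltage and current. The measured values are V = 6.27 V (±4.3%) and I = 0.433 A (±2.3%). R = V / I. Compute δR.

Each factor contributes (exponent × relative error)² to (δR/R)²:
  (1·δV/V)² = (1×0.0430)² = 0.00185;  (-1·δI/I)² = (-1×0.0230)² = 0.000529
δR/R = √(0.00238) = 0.0488
R = 14.5 Ω, so δR = 0.0488 × 14.5 = 0.706 Ω.

0.706 Ω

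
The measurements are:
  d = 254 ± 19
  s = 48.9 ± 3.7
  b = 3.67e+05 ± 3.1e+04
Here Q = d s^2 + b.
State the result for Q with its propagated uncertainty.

(9.74 ± 1.07) × 10^5

Let p = d·s^2 = 6.07e+05. δp/p = √((1·δd/d)² + (2·δs/s)²) = √(0.00560 + 0.0229) = 0.169, so δp = 1.03e+05.
Q = p + b: δQ = √(δp² + δb²) = √(1.05e+10 + 9.61e+08) = 1.07e+05
Q = 9.74e+05.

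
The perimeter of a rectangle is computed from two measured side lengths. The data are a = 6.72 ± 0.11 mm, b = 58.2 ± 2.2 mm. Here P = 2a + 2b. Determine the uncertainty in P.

Each term contributes (cᵢ δxᵢ)² to (δP)²:
  (2·δa)² = 0.0484;  (2·δb)² = 19.4
δP = √(19.4) = 4.41 mm

4.41 mm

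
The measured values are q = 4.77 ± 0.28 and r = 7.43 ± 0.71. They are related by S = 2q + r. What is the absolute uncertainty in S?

0.904

S is a linear combination, so absolute uncertainties add in quadrature:
  (2·δq)² = 0.314;  (δr)² = 0.504
δS = √(0.818) = 0.904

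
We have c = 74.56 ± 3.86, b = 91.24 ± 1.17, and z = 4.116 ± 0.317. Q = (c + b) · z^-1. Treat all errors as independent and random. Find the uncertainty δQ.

Let u = c + b = 165.8. δu = √(δc² + δb²) = √(14.9 + 1.37) = 4.03, so δu/u = 0.0243.
Q is then a monomial in u, z:
δQ/Q = √((δu/u)² + (-1·δz/z)²) = √(0.000592 + 0.00593) = 0.0808
Q = 40.28, so δQ = 0.0808 × 40.28 = 3.25.

3.25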